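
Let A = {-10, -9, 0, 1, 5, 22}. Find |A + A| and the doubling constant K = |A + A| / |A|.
K = |A + A| / |A| = 20/6 = 10/3

Enumerate A + A = {a + b : a, b ∈ A}. With |A| = 6, there are |A|^2 = 36 ordered sum pairs; collecting distinct values, A + A = {-20, -19, -18, -10, -9, -8, -5, -4, 0, 1, 2, 5, 6, 10, 12, 13, 22, 23, 27, 44}, so |A + A| = 20. Thus K = 20/6 = 10/3. For comparison, the minimum possible |A + A| over all 6-element sets is 2·6 − 1 = 11 (so min K = 11/6), attained only by arithmetic progressions.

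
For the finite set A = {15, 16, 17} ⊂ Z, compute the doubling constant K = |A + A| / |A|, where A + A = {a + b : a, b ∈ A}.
K = |A + A| / |A| = 5/3

Enumerate A + A = {a + b : a, b ∈ A}. With |A| = 3, there are |A|^2 = 9 ordered sum pairs; collecting distinct values, A + A = {30, 31, 32, 33, 34}, so |A + A| = 5. Thus K = 5/3. Here |A + A| = 2|A| − 1 = 5, the minimum possible — so K = 5/3 is minimal, which holds iff A is an arithmetic progression.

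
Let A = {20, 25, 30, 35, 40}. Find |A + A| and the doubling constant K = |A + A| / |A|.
K = |A + A| / |A| = 9/5

Enumerate A + A = {a + b : a, b ∈ A}. With |A| = 5, there are |A|^2 = 25 ordered sum pairs; collecting distinct values, A + A = {40, 45, 50, 55, 60, 65, 70, 75, 80}, so |A + A| = 9. Thus K = 9/5. Here |A + A| = 2|A| − 1 = 9, the minimum possible — so K = 9/5 is minimal, which holds iff A is an arithmetic progression.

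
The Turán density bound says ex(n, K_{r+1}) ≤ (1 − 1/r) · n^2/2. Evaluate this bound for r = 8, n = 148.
Turán density bound = (7/8) · 148^2/2 = 9583

Turán's theorem: ex(n, K_{r+1}) is achieved by the complete r-partite Turán graph T(n, r) with parts as balanced as possible, and is at most (1 − 1/r) · n^2/2. For r = 8, n = 148: the density bound is (7/8) · 21904/2 = 9583. The integer-valued extremum is e(T(148, 8)) = 9582, which is strictly less than the density bound 9583 since 8 ∤ 148 (the parts of T(148, 8) cannot all be equal).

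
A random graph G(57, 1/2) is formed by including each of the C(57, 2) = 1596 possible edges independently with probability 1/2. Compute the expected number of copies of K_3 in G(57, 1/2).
E[# K_3] = C(57, 3) · (1/2)^C(3, 2) = 29260 / 2^3 = 7315/2 = 3657.5

For each 3-subset S of vertices (there are C(57, 3) = 29260 such S), let X_S = 1 if S induces a K_3 (all C(3, 2) = 3 edges present). Then P(X_S = 1) = (1/2)^3 = 1/8. By linearity of expectation, E[# K_3] = C(57, 3) · (1/2)^3 = 29260 / 8 = 7315/2 = 3657.5.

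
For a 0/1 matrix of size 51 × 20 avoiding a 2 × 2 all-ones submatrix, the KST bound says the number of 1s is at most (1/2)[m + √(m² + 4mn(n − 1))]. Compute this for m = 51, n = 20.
z(51, 20; 2, 2) ≤ (1/2)[51 + √(51² + 4·51·20·19)] = (1/2)[51 + √80121] = 167.0283

Kővári–Sós–Turán: let r_1, ..., r_51 be the row sums and z = Σ r_i the total number of 1s. Each pair of columns can share at most one row with both entries 1 (else a 2×2 all-ones block appears), so Σ_i C(r_i, 2) ≤ C(20, 2) = 190. By convexity Σ_i C(r_i, 2) ≥ 51·C(z/51, 2) = z(z − 51)/(2·51), giving z² − 51z − 51·20·19 ≤ 0 and hence z ≤ (1/2)[51 + √(2601 + 4·19380)] = (1/2)[51 + √80121] ≈ (1/2)(51 + 283.0565) = 167.0283.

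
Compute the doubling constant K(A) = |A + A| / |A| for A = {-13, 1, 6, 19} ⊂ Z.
K = |A + A| / |A| = 10/4 = 5/2

Enumerate A + A = {a + b : a, b ∈ A}. With |A| = 4, there are |A|^2 = 16 ordered sum pairs; collecting distinct values, A + A = {-26, -12, -7, 2, 6, 7, 12, 20, 25, 38}, so |A + A| = 10. Thus K = 10/4 = 5/2. For comparison, the minimum possible |A + A| over all 4-element sets is 2·4 − 1 = 7 (so min K = 7/4), attained only by arithmetic progressions.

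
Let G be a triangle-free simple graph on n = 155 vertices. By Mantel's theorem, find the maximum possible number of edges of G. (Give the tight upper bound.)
ex(155, K_3) = ⌊155^2/4⌋ = 6006

Mantel (1907): a triangle-free graph on n vertices has at most ⌊n^2/4⌋ edges, with equality for the complete bipartite graph K_{⌊n/2⌋, ⌈n/2⌉}. For n = 155: ⌊155^2/4⌋ = ⌊24025/4⌋ = 6006. The extremal graph is K_{77, 78}, which has 77·78 = 6006 edges.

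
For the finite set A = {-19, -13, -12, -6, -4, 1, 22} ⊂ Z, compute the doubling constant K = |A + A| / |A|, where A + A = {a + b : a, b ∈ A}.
K = |A + A| / |A| = 25/7

Enumerate A + A = {a + b : a, b ∈ A}. With |A| = 7, there are |A|^2 = 49 ordered sum pairs; collecting distinct values, A + A = {-38, -32, -31, -26, -25, -24, -23, -19, -18, -17, -16, -12, -11, -10, -8, -5, -3, 2, 3, 9, 10, 16, 18, 23, 44}, so |A + A| = 25. Thus K = 25/7. For comparison, the minimum possible |A + A| over all 7-element sets is 2·7 − 1 = 13 (so min K = 13/7), attained only by arithmetic progressions.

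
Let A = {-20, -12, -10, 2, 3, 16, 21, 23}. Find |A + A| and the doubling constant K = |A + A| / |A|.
K = |A + A| / |A| = 33/8

Enumerate A + A = {a + b : a, b ∈ A}. With |A| = 8, there are |A|^2 = 64 ordered sum pairs; collecting distinct values, A + A = {-40, -32, -30, -24, -22, -20, -18, -17, -10, -9, -8, -7, -4, 1, 3, 4, 5, 6, 9, 11, 13, 18, 19, 23, 24, 25, 26, 32, 37, 39, 42, 44, 46}, so |A + A| = 33. Thus K = 33/8. For comparison, the minimum possible |A + A| over all 8-element sets is 2·8 − 1 = 15 (so min K = 15/8), attained only by arithmetic progressions.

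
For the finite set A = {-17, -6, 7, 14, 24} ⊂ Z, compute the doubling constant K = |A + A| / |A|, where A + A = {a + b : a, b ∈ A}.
K = |A + A| / |A| = 15/5 = 3

Enumerate A + A = {a + b : a, b ∈ A}. With |A| = 5, there are |A|^2 = 25 ordered sum pairs; collecting distinct values, A + A = {-34, -23, -12, -10, -3, 1, 7, 8, 14, 18, 21, 28, 31, 38, 48}, so |A + A| = 15. Thus K = 15/5 = 3. For comparison, the minimum possible |A + A| over all 5-element sets is 2·5 − 1 = 9 (so min K = 9/5), attained only by arithmetic progressions.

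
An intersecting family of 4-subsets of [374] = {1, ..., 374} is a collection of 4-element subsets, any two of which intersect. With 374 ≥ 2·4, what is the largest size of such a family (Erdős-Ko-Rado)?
max |F| = C(373, 3) = 8579746

Erdős-Ko-Rado (1961): when n ≥ 2k, max |F| = C(n−1, k−1). The bound is attained by the star {A : i ∈ A} for any fixed i ∈ [n]. Here C(374−1, 4−1) = C(373, 3) = 8579746.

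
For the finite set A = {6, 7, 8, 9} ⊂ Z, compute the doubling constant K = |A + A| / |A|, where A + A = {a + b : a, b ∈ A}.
K = |A + A| / |A| = 7/4

Enumerate A + A = {a + b : a, b ∈ A}. With |A| = 4, there are |A|^2 = 16 ordered sum pairs; collecting distinct values, A + A = {12, 13, 14, 15, 16, 17, 18}, so |A + A| = 7. Thus K = 7/4. Here |A + A| = 2|A| − 1 = 7, the minimum possible — so K = 7/4 is minimal, which holds iff A is an arithmetic progression.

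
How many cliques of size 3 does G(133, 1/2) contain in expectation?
E[# K_3] = C(133, 3) · (1/2)^C(3, 2) = 383306 / 2^3 = 191653/4 = 47913.25

For each 3-subset S of vertices (there are C(133, 3) = 383306 such S), let X_S = 1 if S induces a K_3 (all C(3, 2) = 3 edges present). Then P(X_S = 1) = (1/2)^3 = 1/8. By linearity of expectation, E[# K_3] = C(133, 3) · (1/2)^3 = 383306 / 8 = 191653/4 = 47913.25.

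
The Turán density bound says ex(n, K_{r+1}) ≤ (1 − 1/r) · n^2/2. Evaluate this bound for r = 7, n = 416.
Turán density bound = (6/7) · 416^2/2 = 519168/7 ≈ 74166.8571

Turán's theorem: ex(n, K_{r+1}) is achieved by the complete r-partite Turán graph T(n, r) with parts as balanced as possible, and is at most (1 − 1/r) · n^2/2. For r = 7, n = 416: the density bound is (6/7) · 173056/2 = 519168/7 ≈ 74166.8571. The integer-valued extremum is e(T(416, 7)) = 74166, which is strictly less than the density bound 519168/7 since 7 ∤ 416 (the parts of T(416, 7) cannot all be equal).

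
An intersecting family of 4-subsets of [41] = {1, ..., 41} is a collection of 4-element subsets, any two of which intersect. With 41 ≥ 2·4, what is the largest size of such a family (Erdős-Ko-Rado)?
max |F| = C(40, 3) = 9880

Erdős-Ko-Rado (1961): when n ≥ 2k, max |F| = C(n−1, k−1). The bound is attained by the star {A : i ∈ A} for any fixed i ∈ [n]. Here C(41−1, 4−1) = C(40, 3) = 9880.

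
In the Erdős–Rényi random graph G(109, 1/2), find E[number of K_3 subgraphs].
E[# K_3] = C(109, 3) · (1/2)^C(3, 2) = 209934 / 2^3 = 104967/4 = 26241.75

For each 3-subset S of vertices (there are C(109, 3) = 209934 such S), let X_S = 1 if S induces a K_3 (all C(3, 2) = 3 edges present). Then P(X_S = 1) = (1/2)^3 = 1/8. By linearity of expectation, E[# K_3] = C(109, 3) · (1/2)^3 = 209934 / 8 = 104967/4 = 26241.75.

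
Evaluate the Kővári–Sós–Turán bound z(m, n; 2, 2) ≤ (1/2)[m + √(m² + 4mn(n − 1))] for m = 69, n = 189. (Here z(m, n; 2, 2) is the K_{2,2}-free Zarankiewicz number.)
z(69, 189; 2, 2) ≤ (1/2)[69 + √(69² + 4·69·189·188)] = (1/2)[69 + √9811593] = 1600.6731

Kővári–Sós–Turán: let r_1, ..., r_69 be the row sums and z = Σ r_i the total number of 1s. Each pair of columns can share at most one row with both entries 1 (else a 2×2 all-ones block appears), so Σ_i C(r_i, 2) ≤ C(189, 2) = 17766. By convexity Σ_i C(r_i, 2) ≥ 69·C(z/69, 2) = z(z − 69)/(2·69), giving z² − 69z − 69·189·188 ≤ 0 and hence z ≤ (1/2)[69 + √(4761 + 4·2451708)] = (1/2)[69 + √9811593] ≈ (1/2)(69 + 3132.3462) = 1600.6731.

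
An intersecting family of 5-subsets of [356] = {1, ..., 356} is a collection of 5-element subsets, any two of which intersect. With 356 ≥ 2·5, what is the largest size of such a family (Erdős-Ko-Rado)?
max |F| = C(355, 4) = 650635480

The Erdős-Ko-Rado theorem states: for n ≥ 2k, an intersecting family of k-subsets of an n-element set has size at most C(n − 1, k − 1), with equality for 'star' families {A ⊆ [n] : |A| = k, i ∈ A} (fix an element i). For n = 356, k = 5: C(355, 4) = 650635480.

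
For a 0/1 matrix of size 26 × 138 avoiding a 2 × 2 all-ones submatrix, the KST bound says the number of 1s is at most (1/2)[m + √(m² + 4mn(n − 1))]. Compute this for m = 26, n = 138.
z(26, 138; 2, 2) ≤ (1/2)[26 + √(26² + 4·26·138·137)] = (1/2)[26 + √1966900] = 714.2311

Kővári–Sós–Turán: let r_1, ..., r_26 be the row sums and z = Σ r_i the total number of 1s. Each pair of columns can share at most one row with both entries 1 (else a 2×2 all-ones block appears), so Σ_i C(r_i, 2) ≤ C(138, 2) = 9453. By convexity Σ_i C(r_i, 2) ≥ 26·C(z/26, 2) = z(z − 26)/(2·26), giving z² − 26z − 26·138·137 ≤ 0 and hence z ≤ (1/2)[26 + √(676 + 4·491556)] = (1/2)[26 + √1966900] ≈ (1/2)(26 + 1402.4621) = 714.2311.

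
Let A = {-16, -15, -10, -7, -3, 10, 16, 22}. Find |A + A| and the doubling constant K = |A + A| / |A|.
K = |A + A| / |A| = 31/8

Enumerate A + A = {a + b : a, b ∈ A}. With |A| = 8, there are |A|^2 = 64 ordered sum pairs; collecting distinct values, A + A = {-32, -31, -30, -26, -25, -23, -22, -20, -19, -18, -17, -14, -13, -10, -6, -5, 0, 1, 3, 6, 7, 9, 12, 13, 15, 19, 20, 26, 32, 38, 44}, so |A + A| = 31. Thus K = 31/8. For comparison, the minimum possible |A + A| over all 8-element sets is 2·8 − 1 = 15 (so min K = 15/8), attained only by arithmetic progressions.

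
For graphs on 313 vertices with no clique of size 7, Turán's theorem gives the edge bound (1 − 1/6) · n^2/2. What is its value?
Turán density bound = (5/6) · 313^2/2 = 489845/12 ≈ 40820.4167

Turán's theorem: ex(n, K_{r+1}) is achieved by the complete r-partite Turán graph T(n, r) with parts as balanced as possible, and is at most (1 − 1/r) · n^2/2. For r = 6, n = 313: the density bound is (5/6) · 97969/2 = 489845/12 ≈ 40820.4167. The integer-valued extremum is e(T(313, 6)) = 40820, which is strictly less than the density bound 489845/12 since 6 ∤ 313 (the parts of T(313, 6) cannot all be equal).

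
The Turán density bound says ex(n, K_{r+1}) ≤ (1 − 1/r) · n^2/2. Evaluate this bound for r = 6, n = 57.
Turán density bound = (5/6) · 57^2/2 = 5415/4 ≈ 1353.75

Turán's theorem: ex(n, K_{r+1}) is achieved by the complete r-partite Turán graph T(n, r) with parts as balanced as possible, and is at most (1 − 1/r) · n^2/2. For r = 6, n = 57: the density bound is (5/6) · 3249/2 = 5415/4 ≈ 1353.75. The integer-valued extremum is e(T(57, 6)) = 1353, which is strictly less than the density bound 5415/4 since 6 ∤ 57 (the parts of T(57, 6) cannot all be equal).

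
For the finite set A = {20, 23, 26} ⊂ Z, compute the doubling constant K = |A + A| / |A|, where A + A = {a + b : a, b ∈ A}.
K = |A + A| / |A| = 5/3

Enumerate A + A = {a + b : a, b ∈ A}. With |A| = 3, there are |A|^2 = 9 ordered sum pairs; collecting distinct values, A + A = {40, 43, 46, 49, 52}, so |A + A| = 5. Thus K = 5/3. Here |A + A| = 2|A| − 1 = 5, the minimum possible — so K = 5/3 is minimal, which holds iff A is an arithmetic progression.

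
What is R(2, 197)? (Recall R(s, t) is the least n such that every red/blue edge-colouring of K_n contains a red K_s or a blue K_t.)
R(2, 197) = 197

R(2, k) = k for all k ≥ 2: in a 2-colouring of K_k, either some edge is red (a red K_2) or all edges are blue (a blue K_k). And K_{196} coloured all-blue has no blue K_197, so R(2, 197) > 196. Hence R(2, 197) = 197.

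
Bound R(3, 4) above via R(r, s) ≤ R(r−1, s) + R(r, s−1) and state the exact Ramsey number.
R(3, 4) ≤ R(2, 4) + R(3, 3) = 4 + 6 = 10; exact value R(3, 4) = 9.

The Erdős–Szekeres recurrence R(r, s) ≤ R(r−1, s) + R(r, s−1) applied to (r, s) = (3, 4) gives
  R(3, 4) ≤ R(2, 4) + R(3, 3) = 4 + 6 = 10.
(Recall R(2, k) = k and R is symmetric.) The recurrence is not tight here (it gives 10, but the exact value is R(3, 4) = 9); the tight upper bound requires a sharper argument than the simple recurrence, combined with a lower-bound construction on K_{8}.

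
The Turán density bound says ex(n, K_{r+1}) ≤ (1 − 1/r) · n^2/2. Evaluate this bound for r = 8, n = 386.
Turán density bound = (7/8) · 386^2/2 = 260743/4 ≈ 65185.75

Turán's theorem: ex(n, K_{r+1}) is achieved by the complete r-partite Turán graph T(n, r) with parts as balanced as possible, and is at most (1 − 1/r) · n^2/2. For r = 8, n = 386: the density bound is (7/8) · 148996/2 = 260743/4 ≈ 65185.75. The integer-valued extremum is e(T(386, 8)) = 65185, which is strictly less than the density bound 260743/4 since 8 ∤ 386 (the parts of T(386, 8) cannot all be equal).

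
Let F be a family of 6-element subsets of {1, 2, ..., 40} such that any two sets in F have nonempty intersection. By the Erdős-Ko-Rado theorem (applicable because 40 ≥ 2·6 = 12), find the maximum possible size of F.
max |F| = C(39, 5) = 575757

The Erdős-Ko-Rado theorem states: for n ≥ 2k, an intersecting family of k-subsets of an n-element set has size at most C(n − 1, k − 1), with equality for 'star' families {A ⊆ [n] : |A| = k, i ∈ A} (fix an element i). For n = 40, k = 6: C(39, 5) = 575757.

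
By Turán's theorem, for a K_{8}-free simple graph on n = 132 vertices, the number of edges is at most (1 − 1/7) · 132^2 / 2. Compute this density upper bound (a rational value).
Turán density bound = (6/7) · 132^2/2 = 52272/7 ≈ 7467.4286

Turán's theorem: ex(n, K_{r+1}) is achieved by the complete r-partite Turán graph T(n, r) with parts as balanced as possible, and is at most (1 − 1/r) · n^2/2. For r = 7, n = 132: the density bound is (6/7) · 17424/2 = 52272/7 ≈ 7467.4286. The integer-valued extremum is e(T(132, 7)) = 7467, which is strictly less than the density bound 52272/7 since 7 ∤ 132 (the parts of T(132, 7) cannot all be equal).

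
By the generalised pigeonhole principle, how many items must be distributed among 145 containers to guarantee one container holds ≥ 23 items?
n = (23 − 1)·145 + 1 = 3191

By the generalised pigeonhole principle, to guarantee some box contains ≥ r objects we need more than (r − 1) · k objects total. Threshold: n = (r − 1) · k + 1. With r = 23 and k = 145: n = 22 · 145 + 1 = 3190 + 1 = 3191. For n = 3190 = 22 · 145, we can put exactly 22 objects in every box, avoiding 23 in any single one — so 3191 is tight.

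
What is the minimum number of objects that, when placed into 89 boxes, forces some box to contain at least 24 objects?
n = (24 − 1)·89 + 1 = 2048

By the generalised pigeonhole principle, to guarantee some box contains ≥ r objects we need more than (r − 1) · k objects total. Threshold: n = (r − 1) · k + 1. With r = 24 and k = 89: n = 23 · 89 + 1 = 2047 + 1 = 2048. For n = 2047 = 23 · 89, we can put exactly 23 objects in every box, avoiding 24 in any single one — so 2048 is tight.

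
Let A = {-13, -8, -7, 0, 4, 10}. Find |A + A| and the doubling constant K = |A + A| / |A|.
K = |A + A| / |A| = 20/6 = 10/3

Enumerate A + A = {a + b : a, b ∈ A}. With |A| = 6, there are |A|^2 = 36 ordered sum pairs; collecting distinct values, A + A = {-26, -21, -20, -16, -15, -14, -13, -9, -8, -7, -4, -3, 0, 2, 3, 4, 8, 10, 14, 20}, so |A + A| = 20. Thus K = 20/6 = 10/3. For comparison, the minimum possible |A + A| over all 6-element sets is 2·6 − 1 = 11 (so min K = 11/6), attained only by arithmetic progressions.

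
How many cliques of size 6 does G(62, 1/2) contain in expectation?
E[# K_6] = C(62, 6) · (1/2)^C(6, 2) = 61474519 / 2^15 ≈ 1876.053436

For each 6-subset S of vertices (there are C(62, 6) = 61474519 such S), let X_S = 1 if S induces a K_6 (all C(6, 2) = 15 edges present). Then P(X_S = 1) = (1/2)^15 = 1/32768. By linearity of expectation, E[# K_6] = C(62, 6) · (1/2)^15 = 61474519 / 32768 ≈ 1876.053436.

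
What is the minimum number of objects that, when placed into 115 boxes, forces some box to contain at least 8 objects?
n = (8 − 1)·115 + 1 = 806

By the generalised pigeonhole principle, to guarantee some box contains ≥ r objects we need more than (r − 1) · k objects total. Threshold: n = (r − 1) · k + 1. With r = 8 and k = 115: n = 7 · 115 + 1 = 805 + 1 = 806. For n = 805 = 7 · 115, we can put exactly 7 objects in every box, avoiding 8 in any single one — so 806 is tight.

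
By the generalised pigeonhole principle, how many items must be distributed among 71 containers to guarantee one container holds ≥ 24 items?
n = (24 − 1)·71 + 1 = 1634

By the generalised pigeonhole principle, to guarantee some box contains ≥ r objects we need more than (r − 1) · k objects total. Threshold: n = (r − 1) · k + 1. With r = 24 and k = 71: n = 23 · 71 + 1 = 1633 + 1 = 1634. For n = 1633 = 23 · 71, we can put exactly 23 objects in every box, avoiding 24 in any single one — so 1634 is tight.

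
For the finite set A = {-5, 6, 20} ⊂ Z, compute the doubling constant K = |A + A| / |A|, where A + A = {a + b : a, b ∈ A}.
K = |A + A| / |A| = 6/3 = 2

Enumerate A + A = {a + b : a, b ∈ A}. With |A| = 3, there are |A|^2 = 9 ordered sum pairs; collecting distinct values, A + A = {-10, 1, 12, 15, 26, 40}, so |A + A| = 6. Thus K = 6/3 = 2. For comparison, the minimum possible |A + A| over all 3-element sets is 2·3 − 1 = 5 (so min K = 5/3), attained only by arithmetic progressions.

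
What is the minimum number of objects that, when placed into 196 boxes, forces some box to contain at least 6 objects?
n = (6 − 1)·196 + 1 = 981

By the generalised pigeonhole principle, to guarantee some box contains ≥ r objects we need more than (r − 1) · k objects total. Threshold: n = (r − 1) · k + 1. With r = 6 and k = 196: n = 5 · 196 + 1 = 980 + 1 = 981. For n = 980 = 5 · 196, we can put exactly 5 objects in every box, avoiding 6 in any single one — so 981 is tight.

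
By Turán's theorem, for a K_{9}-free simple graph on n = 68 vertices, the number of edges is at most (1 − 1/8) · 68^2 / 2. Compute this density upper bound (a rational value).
Turán density bound = (7/8) · 68^2/2 = 2023

Turán's theorem: ex(n, K_{r+1}) is achieved by the complete r-partite Turán graph T(n, r) with parts as balanced as possible, and is at most (1 − 1/r) · n^2/2. For r = 8, n = 68: the density bound is (7/8) · 4624/2 = 2023. The integer-valued extremum is e(T(68, 8)) = 2022, which is strictly less than the density bound 2023 since 8 ∤ 68 (the parts of T(68, 8) cannot all be equal).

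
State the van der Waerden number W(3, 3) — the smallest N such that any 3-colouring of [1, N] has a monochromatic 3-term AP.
W(3, 3) = 27

This is a classical value, W(3, 3) = 27, established by combining an explicit 3-colouring of {1, ..., 26} with no monochromatic 3-AP (giving the lower bound W(3, 3) > 26) and a finite case analysis / exhaustive computer search showing every 3-colouring of {1, ..., 27} has such an AP.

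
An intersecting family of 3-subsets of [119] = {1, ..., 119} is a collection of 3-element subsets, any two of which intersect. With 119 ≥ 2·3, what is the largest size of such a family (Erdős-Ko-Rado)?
max |F| = C(118, 2) = 6903

Erdős-Ko-Rado (1961): when n ≥ 2k, max |F| = C(n−1, k−1). The bound is attained by the star {A : i ∈ A} for any fixed i ∈ [n]. Here C(119−1, 3−1) = C(118, 2) = 6903.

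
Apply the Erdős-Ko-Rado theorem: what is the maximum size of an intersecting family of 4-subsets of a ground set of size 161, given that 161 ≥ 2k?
max |F| = C(160, 3) = 669920

The Erdős-Ko-Rado theorem states: for n ≥ 2k, an intersecting family of k-subsets of an n-element set has size at most C(n − 1, k − 1), with equality for 'star' families {A ⊆ [n] : |A| = k, i ∈ A} (fix an element i). For n = 161, k = 4: C(160, 3) = 669920.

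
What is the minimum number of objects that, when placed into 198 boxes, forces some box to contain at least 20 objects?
n = (20 − 1)·198 + 1 = 3763

By the generalised pigeonhole principle, to guarantee some box contains ≥ r objects we need more than (r − 1) · k objects total. Threshold: n = (r − 1) · k + 1. With r = 20 and k = 198: n = 19 · 198 + 1 = 3762 + 1 = 3763. For n = 3762 = 19 · 198, we can put exactly 19 objects in every box, avoiding 20 in any single one — so 3763 is tight.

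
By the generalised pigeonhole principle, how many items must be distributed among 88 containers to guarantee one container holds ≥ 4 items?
n = (4 − 1)·88 + 1 = 265

By the generalised pigeonhole principle, to guarantee some box contains ≥ r objects we need more than (r − 1) · k objects total. Threshold: n = (r − 1) · k + 1. With r = 4 and k = 88: n = 3 · 88 + 1 = 264 + 1 = 265. For n = 264 = 3 · 88, we can put exactly 3 objects in every box, avoiding 4 in any single one — so 265 is tight.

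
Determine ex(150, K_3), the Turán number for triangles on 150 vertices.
ex(150, K_3) = ⌊150^2/4⌋ = 5625

Mantel (1907): a triangle-free graph on n vertices has at most ⌊n^2/4⌋ edges, with equality for the complete bipartite graph K_{⌊n/2⌋, ⌈n/2⌉}. For n = 150: ⌊150^2/4⌋ = ⌊22500/4⌋ = 5625. The extremal graph is K_{75, 75}, which has 75·75 = 5625 edges.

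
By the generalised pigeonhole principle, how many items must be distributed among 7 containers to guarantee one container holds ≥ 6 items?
n = (6 − 1)·7 + 1 = 36

By the generalised pigeonhole principle, to guarantee some box contains ≥ r objects we need more than (r − 1) · k objects total. Threshold: n = (r − 1) · k + 1. With r = 6 and k = 7: n = 5 · 7 + 1 = 35 + 1 = 36. For n = 35 = 5 · 7, we can put exactly 5 objects in every box, avoiding 6 in any single one — so 36 is tight.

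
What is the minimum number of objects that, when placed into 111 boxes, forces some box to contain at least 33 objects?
n = (33 − 1)·111 + 1 = 3553

By the generalised pigeonhole principle, to guarantee some box contains ≥ r objects we need more than (r − 1) · k objects total. Threshold: n = (r − 1) · k + 1. With r = 33 and k = 111: n = 32 · 111 + 1 = 3552 + 1 = 3553. For n = 3552 = 32 · 111, we can put exactly 32 objects in every box, avoiding 33 in any single one — so 3553 is tight.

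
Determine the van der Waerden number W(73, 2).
W(73, 2) = 73 + 1 = 74

A 2-term AP is any pair of integers, so a monochromatic 2-AP exists iff some colour is used at least twice. With 73 colours, the colouring i ↦ i on {1, ..., 73} uses each colour once, avoiding any monochromatic pair, so W(73, 2) > 73. For {1, ..., 74}, pigeonhole forces two integers of the same colour, which form a monochromatic 2-AP. Hence W(73, 2) = 74.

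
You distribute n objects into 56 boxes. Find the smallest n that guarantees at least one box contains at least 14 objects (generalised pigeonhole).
n = (14 − 1)·56 + 1 = 729

By the generalised pigeonhole principle, to guarantee some box contains ≥ r objects we need more than (r − 1) · k objects total. Threshold: n = (r − 1) · k + 1. With r = 14 and k = 56: n = 13 · 56 + 1 = 728 + 1 = 729. For n = 728 = 13 · 56, we can put exactly 13 objects in every box, avoiding 14 in any single one — so 729 is tight.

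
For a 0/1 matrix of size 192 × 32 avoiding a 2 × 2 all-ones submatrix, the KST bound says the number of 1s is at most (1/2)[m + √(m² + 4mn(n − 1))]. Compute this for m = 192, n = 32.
z(192, 32; 2, 2) ≤ (1/2)[192 + √(192² + 4·192·32·31)] = (1/2)[192 + √798720] = 542.8557

Kővári–Sós–Turán: let r_1, ..., r_192 be the row sums and z = Σ r_i the total number of 1s. Each pair of columns can share at most one row with both entries 1 (else a 2×2 all-ones block appears), so Σ_i C(r_i, 2) ≤ C(32, 2) = 496. By convexity Σ_i C(r_i, 2) ≥ 192·C(z/192, 2) = z(z − 192)/(2·192), giving z² − 192z − 192·32·31 ≤ 0 and hence z ≤ (1/2)[192 + √(36864 + 4·190464)] = (1/2)[192 + √798720] ≈ (1/2)(192 + 893.7114) = 542.8557.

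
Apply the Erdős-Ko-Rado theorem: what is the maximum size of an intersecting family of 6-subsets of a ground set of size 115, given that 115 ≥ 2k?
max |F| = C(114, 5) = 146803272

The Erdős-Ko-Rado theorem states: for n ≥ 2k, an intersecting family of k-subsets of an n-element set has size at most C(n − 1, k − 1), with equality for 'star' families {A ⊆ [n] : |A| = k, i ∈ A} (fix an element i). For n = 115, k = 6: C(114, 5) = 146803272.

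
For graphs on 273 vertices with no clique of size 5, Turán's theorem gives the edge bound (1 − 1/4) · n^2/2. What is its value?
Turán density bound = (3/4) · 273^2/2 = 223587/8 ≈ 27948.375

Turán's theorem: ex(n, K_{r+1}) is achieved by the complete r-partite Turán graph T(n, r) with parts as balanced as possible, and is at most (1 − 1/r) · n^2/2. For r = 4, n = 273: the density bound is (3/4) · 74529/2 = 223587/8 ≈ 27948.375. The integer-valued extremum is e(T(273, 4)) = 27948, which is strictly less than the density bound 223587/8 since 4 ∤ 273 (the parts of T(273, 4) cannot all be equal).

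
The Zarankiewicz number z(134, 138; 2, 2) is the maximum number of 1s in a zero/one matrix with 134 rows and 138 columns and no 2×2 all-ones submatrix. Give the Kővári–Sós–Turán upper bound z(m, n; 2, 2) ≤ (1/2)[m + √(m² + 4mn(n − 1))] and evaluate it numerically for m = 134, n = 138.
z(134, 138; 2, 2) ≤ (1/2)[134 + √(134² + 4·134·138·137)] = (1/2)[134 + √10151572] = 1660.0766

Kővári–Sós–Turán: let r_1, ..., r_134 be the row sums and z = Σ r_i the total number of 1s. Each pair of columns can share at most one row with both entries 1 (else a 2×2 all-ones block appears), so Σ_i C(r_i, 2) ≤ C(138, 2) = 9453. By convexity Σ_i C(r_i, 2) ≥ 134·C(z/134, 2) = z(z − 134)/(2·134), giving z² − 134z − 134·138·137 ≤ 0 and hence z ≤ (1/2)[134 + √(17956 + 4·2533404)] = (1/2)[134 + √10151572] ≈ (1/2)(134 + 3186.1532) = 1660.0766.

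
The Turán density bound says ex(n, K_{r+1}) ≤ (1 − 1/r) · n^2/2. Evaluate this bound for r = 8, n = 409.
Turán density bound = (7/8) · 409^2/2 = 1170967/16 ≈ 73185.4375

Turán's theorem: ex(n, K_{r+1}) is achieved by the complete r-partite Turán graph T(n, r) with parts as balanced as possible, and is at most (1 − 1/r) · n^2/2. For r = 8, n = 409: the density bound is (7/8) · 167281/2 = 1170967/16 ≈ 73185.4375. The integer-valued extremum is e(T(409, 8)) = 73185, which is strictly less than the density bound 1170967/16 since 8 ∤ 409 (the parts of T(409, 8) cannot all be equal).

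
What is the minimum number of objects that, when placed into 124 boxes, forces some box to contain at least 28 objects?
n = (28 − 1)·124 + 1 = 3349

By the generalised pigeonhole principle, to guarantee some box contains ≥ r objects we need more than (r − 1) · k objects total. Threshold: n = (r − 1) · k + 1. With r = 28 and k = 124: n = 27 · 124 + 1 = 3348 + 1 = 3349. For n = 3348 = 27 · 124, we can put exactly 27 objects in every box, avoiding 28 in any single one — so 3349 is tight.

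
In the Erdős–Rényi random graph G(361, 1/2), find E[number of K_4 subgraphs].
E[# K_4] = C(361, 4) · (1/2)^C(4, 2) = 695946630 / 2^6 = 347973315/32 = 10874166.09375

For each 4-subset S of vertices (there are C(361, 4) = 695946630 such S), let X_S = 1 if S induces a K_4 (all C(4, 2) = 6 edges present). Then P(X_S = 1) = (1/2)^6 = 1/64. By linearity of expectation, E[# K_4] = C(361, 4) · (1/2)^6 = 695946630 / 64 = 347973315/32 = 10874166.09375.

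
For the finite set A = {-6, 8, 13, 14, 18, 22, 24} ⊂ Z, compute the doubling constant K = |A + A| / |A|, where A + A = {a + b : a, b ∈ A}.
K = |A + A| / |A| = 24/7

Enumerate A + A = {a + b : a, b ∈ A}. With |A| = 7, there are |A|^2 = 49 ordered sum pairs; collecting distinct values, A + A = {-12, 2, 7, 8, 12, 16, 18, 21, 22, 26, 27, 28, 30, 31, 32, 35, 36, 37, 38, 40, 42, 44, 46, 48}, so |A + A| = 24. Thus K = 24/7. For comparison, the minimum possible |A + A| over all 7-element sets is 2·7 − 1 = 13 (so min K = 13/7), attained only by arithmetic progressions.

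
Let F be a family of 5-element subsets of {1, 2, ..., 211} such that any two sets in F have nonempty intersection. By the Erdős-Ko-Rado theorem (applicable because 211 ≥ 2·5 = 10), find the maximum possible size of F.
max |F| = C(210, 4) = 78738660

The Erdős-Ko-Rado theorem states: for n ≥ 2k, an intersecting family of k-subsets of an n-element set has size at most C(n − 1, k − 1), with equality for 'star' families {A ⊆ [n] : |A| = k, i ∈ A} (fix an element i). For n = 211, k = 5: C(210, 4) = 78738660.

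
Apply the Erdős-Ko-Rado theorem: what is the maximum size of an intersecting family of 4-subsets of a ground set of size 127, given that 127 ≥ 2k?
max |F| = C(126, 3) = 325500

The Erdős-Ko-Rado theorem states: for n ≥ 2k, an intersecting family of k-subsets of an n-element set has size at most C(n − 1, k − 1), with equality for 'star' families {A ⊆ [n] : |A| = k, i ∈ A} (fix an element i). For n = 127, k = 4: C(126, 3) = 325500.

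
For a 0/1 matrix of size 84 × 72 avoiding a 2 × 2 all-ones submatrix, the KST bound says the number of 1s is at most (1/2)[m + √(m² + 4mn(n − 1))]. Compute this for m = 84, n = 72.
z(84, 72; 2, 2) ≤ (1/2)[84 + √(84² + 4·84·72·71)] = (1/2)[84 + √1724688] = 698.6369

Kővári–Sós–Turán: let r_1, ..., r_84 be the row sums and z = Σ r_i the total number of 1s. Each pair of columns can share at most one row with both entries 1 (else a 2×2 all-ones block appears), so Σ_i C(r_i, 2) ≤ C(72, 2) = 2556. By convexity Σ_i C(r_i, 2) ≥ 84·C(z/84, 2) = z(z − 84)/(2·84), giving z² − 84z − 84·72·71 ≤ 0 and hence z ≤ (1/2)[84 + √(7056 + 4·429408)] = (1/2)[84 + √1724688] ≈ (1/2)(84 + 1313.2738) = 698.6369.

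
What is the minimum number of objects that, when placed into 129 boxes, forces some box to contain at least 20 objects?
n = (20 − 1)·129 + 1 = 2452

By the generalised pigeonhole principle, to guarantee some box contains ≥ r objects we need more than (r − 1) · k objects total. Threshold: n = (r − 1) · k + 1. With r = 20 and k = 129: n = 19 · 129 + 1 = 2451 + 1 = 2452. For n = 2451 = 19 · 129, we can put exactly 19 objects in every box, avoiding 20 in any single one — so 2452 is tight.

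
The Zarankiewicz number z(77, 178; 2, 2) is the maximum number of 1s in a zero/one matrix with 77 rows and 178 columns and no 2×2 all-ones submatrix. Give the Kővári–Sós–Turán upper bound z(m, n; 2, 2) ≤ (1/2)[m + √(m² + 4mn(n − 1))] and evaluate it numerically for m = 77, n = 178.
z(77, 178; 2, 2) ≤ (1/2)[77 + √(77² + 4·77·178·177)] = (1/2)[77 + √9709777] = 1596.5258

Kővári–Sós–Turán: let r_1, ..., r_77 be the row sums and z = Σ r_i the total number of 1s. Each pair of columns can share at most one row with both entries 1 (else a 2×2 all-ones block appears), so Σ_i C(r_i, 2) ≤ C(178, 2) = 15753. By convexity Σ_i C(r_i, 2) ≥ 77·C(z/77, 2) = z(z − 77)/(2·77), giving z² − 77z − 77·178·177 ≤ 0 and hence z ≤ (1/2)[77 + √(5929 + 4·2425962)] = (1/2)[77 + √9709777] ≈ (1/2)(77 + 3116.0515) = 1596.5258.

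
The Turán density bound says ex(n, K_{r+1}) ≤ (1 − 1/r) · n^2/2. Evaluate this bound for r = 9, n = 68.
Turán density bound = (8/9) · 68^2/2 = 18496/9 ≈ 2055.1111

Turán's theorem: ex(n, K_{r+1}) is achieved by the complete r-partite Turán graph T(n, r) with parts as balanced as possible, and is at most (1 − 1/r) · n^2/2. For r = 9, n = 68: the density bound is (8/9) · 4624/2 = 18496/9 ≈ 2055.1111. The integer-valued extremum is e(T(68, 9)) = 2054, which is strictly less than the density bound 18496/9 since 9 ∤ 68 (the parts of T(68, 9) cannot all be equal).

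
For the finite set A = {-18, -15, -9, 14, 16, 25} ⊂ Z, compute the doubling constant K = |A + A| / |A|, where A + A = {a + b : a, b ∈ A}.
K = |A + A| / |A| = 20/6 = 10/3

Enumerate A + A = {a + b : a, b ∈ A}. With |A| = 6, there are |A|^2 = 36 ordered sum pairs; collecting distinct values, A + A = {-36, -33, -30, -27, -24, -18, -4, -2, -1, 1, 5, 7, 10, 16, 28, 30, 32, 39, 41, 50}, so |A + A| = 20. Thus K = 20/6 = 10/3. For comparison, the minimum possible |A + A| over all 6-element sets is 2·6 − 1 = 11 (so min K = 11/6), attained only by arithmetic progressions.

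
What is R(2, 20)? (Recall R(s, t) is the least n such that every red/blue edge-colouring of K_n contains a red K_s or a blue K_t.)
R(2, 20) = 20

R(2, k) = k for all k ≥ 2: in a 2-colouring of K_k, either some edge is red (a red K_2) or all edges are blue (a blue K_k). And K_{19} coloured all-blue has no blue K_20, so R(2, 20) > 19. Hence R(2, 20) = 20.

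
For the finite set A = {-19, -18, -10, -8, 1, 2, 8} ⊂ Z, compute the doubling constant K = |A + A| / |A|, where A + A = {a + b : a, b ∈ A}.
K = |A + A| / |A| = 25/7

Enumerate A + A = {a + b : a, b ∈ A}. With |A| = 7, there are |A|^2 = 49 ordered sum pairs; collecting distinct values, A + A = {-38, -37, -36, -29, -28, -27, -26, -20, -18, -17, -16, -11, -10, -9, -8, -7, -6, -2, 0, 2, 3, 4, 9, 10, 16}, so |A + A| = 25. Thus K = 25/7. For comparison, the minimum possible |A + A| over all 7-element sets is 2·7 − 1 = 13 (so min K = 13/7), attained only by arithmetic progressions.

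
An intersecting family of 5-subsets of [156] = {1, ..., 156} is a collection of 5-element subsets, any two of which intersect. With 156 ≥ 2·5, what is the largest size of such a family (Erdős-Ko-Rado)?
max |F| = C(155, 4) = 23130030

Erdős-Ko-Rado (1961): when n ≥ 2k, max |F| = C(n−1, k−1). The bound is attained by the star {A : i ∈ A} for any fixed i ∈ [n]. Here C(156−1, 5−1) = C(155, 4) = 23130030.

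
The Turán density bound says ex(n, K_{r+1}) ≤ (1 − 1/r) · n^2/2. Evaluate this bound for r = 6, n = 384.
Turán density bound = (5/6) · 384^2/2 = 61440

Turán's theorem: ex(n, K_{r+1}) is achieved by the complete r-partite Turán graph T(n, r) with parts as balanced as possible, and is at most (1 − 1/r) · n^2/2. For r = 6, n = 384: the density bound is (5/6) · 147456/2 = 61440. Since 6 ∣ 384, the Turán graph T(384, 6) has parts of equal size 64, and its edge count e(T(384, 6)) = 61440 attains the density bound exactly.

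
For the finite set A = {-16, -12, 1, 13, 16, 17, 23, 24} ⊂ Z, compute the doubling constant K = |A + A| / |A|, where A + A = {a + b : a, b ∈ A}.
K = |A + A| / |A| = 34/8 = 17/4

Enumerate A + A = {a + b : a, b ∈ A}. With |A| = 8, there are |A|^2 = 64 ordered sum pairs; collecting distinct values, A + A = {-32, -28, -24, -15, -11, -3, 0, 1, 2, 4, 5, 7, 8, 11, 12, 14, 17, 18, 24, 25, 26, 29, 30, 32, 33, 34, 36, 37, 39, 40, 41, 46, 47, 48}, so |A + A| = 34. Thus K = 34/8 = 17/4. For comparison, the minimum possible |A + A| over all 8-element sets is 2·8 − 1 = 15 (so min K = 15/8), attained only by arithmetic progressions.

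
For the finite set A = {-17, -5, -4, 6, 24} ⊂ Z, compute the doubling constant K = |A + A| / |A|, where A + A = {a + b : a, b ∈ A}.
K = |A + A| / |A| = 15/5 = 3

Enumerate A + A = {a + b : a, b ∈ A}. With |A| = 5, there are |A|^2 = 25 ordered sum pairs; collecting distinct values, A + A = {-34, -22, -21, -11, -10, -9, -8, 1, 2, 7, 12, 19, 20, 30, 48}, so |A + A| = 15. Thus K = 15/5 = 3. For comparison, the minimum possible |A + A| over all 5-element sets is 2·5 − 1 = 9 (so min K = 9/5), attained only by arithmetic progressions.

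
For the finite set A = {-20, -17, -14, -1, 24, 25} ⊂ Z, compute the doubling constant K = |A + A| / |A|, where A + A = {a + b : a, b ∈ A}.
K = |A + A| / |A| = 20/6 = 10/3

Enumerate A + A = {a + b : a, b ∈ A}. With |A| = 6, there are |A|^2 = 36 ordered sum pairs; collecting distinct values, A + A = {-40, -37, -34, -31, -28, -21, -18, -15, -2, 4, 5, 7, 8, 10, 11, 23, 24, 48, 49, 50}, so |A + A| = 20. Thus K = 20/6 = 10/3. For comparison, the minimum possible |A + A| over all 6-element sets is 2·6 − 1 = 11 (so min K = 11/6), attained only by arithmetic progressions.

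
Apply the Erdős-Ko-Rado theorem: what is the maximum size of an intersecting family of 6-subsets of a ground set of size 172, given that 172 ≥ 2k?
max |F| = C(171, 5) = 1148619654

Erdős-Ko-Rado (1961): when n ≥ 2k, max |F| = C(n−1, k−1). The bound is attained by the star {A : i ∈ A} for any fixed i ∈ [n]. Here C(172−1, 6−1) = C(171, 5) = 1148619654.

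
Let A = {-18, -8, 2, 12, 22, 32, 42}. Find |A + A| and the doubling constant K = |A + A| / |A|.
K = |A + A| / |A| = 13/7

Enumerate A + A = {a + b : a, b ∈ A}. With |A| = 7, there are |A|^2 = 49 ordered sum pairs; collecting distinct values, A + A = {-36, -26, -16, -6, 4, 14, 24, 34, 44, 54, 64, 74, 84}, so |A + A| = 13. Thus K = 13/7. Here |A + A| = 2|A| − 1 = 13, the minimum possible — so K = 13/7 is minimal, which holds iff A is an arithmetic progression.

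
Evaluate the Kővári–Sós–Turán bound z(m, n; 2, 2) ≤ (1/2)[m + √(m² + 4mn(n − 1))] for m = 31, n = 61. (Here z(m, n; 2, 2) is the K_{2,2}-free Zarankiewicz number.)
z(31, 61; 2, 2) ≤ (1/2)[31 + √(31² + 4·31·61·60)] = (1/2)[31 + √454801] = 352.6947

Kővári–Sós–Turán: let r_1, ..., r_31 be the row sums and z = Σ r_i the total number of 1s. Each pair of columns can share at most one row with both entries 1 (else a 2×2 all-ones block appears), so Σ_i C(r_i, 2) ≤ C(61, 2) = 1830. By convexity Σ_i C(r_i, 2) ≥ 31·C(z/31, 2) = z(z − 31)/(2·31), giving z² − 31z − 31·61·60 ≤ 0 and hence z ≤ (1/2)[31 + √(961 + 4·113460)] = (1/2)[31 + √454801] ≈ (1/2)(31 + 674.3894) = 352.6947.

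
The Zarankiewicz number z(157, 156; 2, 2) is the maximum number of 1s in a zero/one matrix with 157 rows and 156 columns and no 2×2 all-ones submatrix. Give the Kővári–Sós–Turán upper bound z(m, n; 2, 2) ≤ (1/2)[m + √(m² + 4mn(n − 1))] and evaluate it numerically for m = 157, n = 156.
z(157, 156; 2, 2) ≤ (1/2)[157 + √(157² + 4·157·156·155)] = (1/2)[157 + √15209689] = 2028.4801

Kővári–Sós–Turán: let r_1, ..., r_157 be the row sums and z = Σ r_i the total number of 1s. Each pair of columns can share at most one row with both entries 1 (else a 2×2 all-ones block appears), so Σ_i C(r_i, 2) ≤ C(156, 2) = 12090. By convexity Σ_i C(r_i, 2) ≥ 157·C(z/157, 2) = z(z − 157)/(2·157), giving z² − 157z − 157·156·155 ≤ 0 and hence z ≤ (1/2)[157 + √(24649 + 4·3796260)] = (1/2)[157 + √15209689] ≈ (1/2)(157 + 3899.9601) = 2028.4801.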